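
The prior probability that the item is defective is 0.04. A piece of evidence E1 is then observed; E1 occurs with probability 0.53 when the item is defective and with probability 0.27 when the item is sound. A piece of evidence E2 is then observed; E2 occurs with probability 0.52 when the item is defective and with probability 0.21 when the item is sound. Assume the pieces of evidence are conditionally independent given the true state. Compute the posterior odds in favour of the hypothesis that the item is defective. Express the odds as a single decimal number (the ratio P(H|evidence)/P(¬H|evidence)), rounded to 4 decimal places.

Prior odds = 0.04/(1−0.04) = 0.041667.
Likelihood ratio for E1 = 0.53/0.27 = 1.9630.
Likelihood ratio for E2 = 0.52/0.21 = 2.4762.
Posterior odds = prior odds × LR₁ × LR₂ = 0.20253.

Posterior odds ≈ 0.2025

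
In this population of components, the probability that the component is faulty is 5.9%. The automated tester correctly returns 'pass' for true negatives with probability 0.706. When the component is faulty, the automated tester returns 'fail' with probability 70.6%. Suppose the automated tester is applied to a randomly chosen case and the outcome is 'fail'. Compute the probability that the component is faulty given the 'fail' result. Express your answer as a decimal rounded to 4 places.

Let H be the event that the component is faulty. P(H) = 0.059, so P(¬H) = 0.941. With E the 'fail' result, P(E|H) = 0.706 and P(E|¬H) = 0.294.
P(E) = 0.706·0.059 + 0.294·0.941 = 0.041654 + 0.27665 = 0.31831.
By Bayes' theorem, P(H|E) = 0.041654 / 0.31831 = 0.1309.

P(H | E) ≈ 0.1309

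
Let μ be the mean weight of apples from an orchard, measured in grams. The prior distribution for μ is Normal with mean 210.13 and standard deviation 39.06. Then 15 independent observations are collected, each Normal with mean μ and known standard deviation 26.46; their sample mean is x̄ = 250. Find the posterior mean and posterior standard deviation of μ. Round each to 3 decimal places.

Posterior mean ≈ 248.816; posterior SD ≈ 6.730

With known σ, the Normal prior is conjugate. Weight on the data is w = (n/σ²)/(n/σ² + 1/τ₀²) = 0.0214245/(0.0214245+0.00065544) = 0.97032.
Posterior mean = w·x̄ + (1−w)·μ₀ = 0.97032·250 + 0.029685·210.13 = 248.816. Posterior variance = 1/(0.0214245+0.00065544) = 45.2899, so SD = 6.730.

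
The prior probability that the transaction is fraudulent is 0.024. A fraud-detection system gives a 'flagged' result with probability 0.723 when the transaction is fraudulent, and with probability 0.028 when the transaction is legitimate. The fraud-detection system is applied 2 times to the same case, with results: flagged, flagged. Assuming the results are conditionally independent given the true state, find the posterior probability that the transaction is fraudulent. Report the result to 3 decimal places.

Posterior P(H) ≈ 0.943

With H the event that the transaction is fraudulent, the joint likelihood of the observed sequence is P(data|H) = 0.723·0.723 = 0.52273 and P(data|¬H) = 0.028·0.028 = 0.00078400.
Bayes: P(H|data) = 0.024·0.52273 / (0.024·0.52273 + 0.976·0.00078400) = 0.012545/0.013311 = 0.9425.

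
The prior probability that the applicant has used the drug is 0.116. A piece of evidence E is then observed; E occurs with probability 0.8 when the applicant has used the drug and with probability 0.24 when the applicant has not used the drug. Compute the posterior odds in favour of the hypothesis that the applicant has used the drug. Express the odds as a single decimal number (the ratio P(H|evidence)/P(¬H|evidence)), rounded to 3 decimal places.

Posterior odds ≈ 0.437

Prior odds = 0.116/(1−0.116) = 0.13122. In log-odds, ln(0.13122) = -2.0309.
Add log likelihood ratio: ln(3.3333) = 1.2040.
Posterior log-odds = -0.82689, so posterior odds = exp(-0.82689) = 0.43741.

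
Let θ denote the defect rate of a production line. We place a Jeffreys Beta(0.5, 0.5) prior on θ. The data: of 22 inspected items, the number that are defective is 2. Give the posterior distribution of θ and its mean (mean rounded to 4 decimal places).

The binomial likelihood is conjugate to the Beta prior: with 2 successes and 20 failures, the posterior is Beta(0.5+2, 0.5+20) = Beta(2.5, 20.5).
Posterior mean = α/(α+β) = 2.5/23 = 0.1087.

Posterior: Beta(2.5, 20.5); mean ≈ 0.1087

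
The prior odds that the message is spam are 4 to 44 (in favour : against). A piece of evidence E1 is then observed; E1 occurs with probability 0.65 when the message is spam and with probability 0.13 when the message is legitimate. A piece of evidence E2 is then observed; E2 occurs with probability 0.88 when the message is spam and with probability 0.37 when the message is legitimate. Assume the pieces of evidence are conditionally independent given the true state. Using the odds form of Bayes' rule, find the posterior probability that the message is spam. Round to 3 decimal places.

Posterior probability ≈ 0.519

Prior odds = 4/44 = 0.090909.
Likelihood ratio for E1 = 0.65/0.13 = 5.0000.
Likelihood ratio for E2 = 0.88/0.37 = 2.3784.
Posterior odds = prior odds × LR₁ × LR₂ = 1.0811.
Posterior probability = odds/(1+odds) = 1.0811/2.0811 = 0.519.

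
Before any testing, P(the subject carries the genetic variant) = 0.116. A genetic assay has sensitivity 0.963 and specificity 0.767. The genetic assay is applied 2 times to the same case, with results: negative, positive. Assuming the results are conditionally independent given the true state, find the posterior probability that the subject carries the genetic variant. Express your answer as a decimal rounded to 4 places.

With H the event that the subject carries the genetic variant, the joint likelihood of the observed sequence is P(data|H) = 0.037·0.963 = 0.035631 and P(data|¬H) = 0.767·0.233 = 0.17871.
Bayes: P(H|data) = 0.116·0.035631 / (0.116·0.035631 + 0.884·0.17871) = 0.0041332/0.16211 = 0.0255.

Posterior P(H) ≈ 0.0255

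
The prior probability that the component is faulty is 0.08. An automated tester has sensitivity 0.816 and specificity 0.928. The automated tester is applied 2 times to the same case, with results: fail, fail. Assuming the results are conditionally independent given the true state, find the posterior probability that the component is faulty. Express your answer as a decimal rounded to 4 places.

Let H be the event that the component is faulty; start with P(H) = 0.08. P('fail'|H) = 0.816, P('fail'|¬H) = 0.072.
Update on result 1 ('fail'): P(H) ← 0.816·0.0800 / (0.816·0.0800 + 0.072·0.9200) = 0.065280/0.13152 = 0.4964.
Update on result 2 ('fail'): P(H) ← 0.816·0.4964 / (0.816·0.4964 + 0.072·0.5036) = 0.40502/0.44128 = 0.9178.

Posterior P(H) ≈ 0.9178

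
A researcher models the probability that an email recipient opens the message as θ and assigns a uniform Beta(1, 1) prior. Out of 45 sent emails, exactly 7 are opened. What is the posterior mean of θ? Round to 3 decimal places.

The binomial likelihood is conjugate to the Beta prior: with 7 successes and 38 failures, the posterior is Beta(1+7, 1+38) = Beta(8, 39).
Posterior mean = α/(α+β) = 8/47 = 0.170.

Posterior mean ≈ 0.170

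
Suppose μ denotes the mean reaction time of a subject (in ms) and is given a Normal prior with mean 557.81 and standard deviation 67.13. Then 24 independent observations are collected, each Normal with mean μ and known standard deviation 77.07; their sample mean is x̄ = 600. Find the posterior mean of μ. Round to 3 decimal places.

Posterior mean ≈ 597.804

Prior precision 1/τ₀² = 1/67.13² = 0.00022190; data precision n/σ² = 24/77.07² = 0.00404055.
Posterior precision = 0.00022190 + 0.00404055 = 0.00426246.
Posterior mean = (0.00022190·557.81 + 0.00404055·600) / 0.00426246 = 597.804.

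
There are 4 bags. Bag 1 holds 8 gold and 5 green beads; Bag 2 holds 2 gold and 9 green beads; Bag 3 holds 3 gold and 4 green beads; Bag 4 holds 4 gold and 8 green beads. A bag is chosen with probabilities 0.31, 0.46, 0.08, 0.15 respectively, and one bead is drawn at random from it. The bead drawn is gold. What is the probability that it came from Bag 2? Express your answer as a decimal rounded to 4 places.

Posterior probability ≈ 0.2332

Tabulate prior·likelihood by source: [1] prior 0.31, lik 0.6154, product 0.1908; [2] prior 0.46, lik 0.1818, product 0.08364; [3] prior 0.08, lik 0.4286, product 0.03429; [4] prior 0.15, lik 0.3333, product 0.05000.
Normalizing constant = 0.35869; the posterior for Bag 2 is its product over the sum, 0.08364/0.35869 = 0.2332.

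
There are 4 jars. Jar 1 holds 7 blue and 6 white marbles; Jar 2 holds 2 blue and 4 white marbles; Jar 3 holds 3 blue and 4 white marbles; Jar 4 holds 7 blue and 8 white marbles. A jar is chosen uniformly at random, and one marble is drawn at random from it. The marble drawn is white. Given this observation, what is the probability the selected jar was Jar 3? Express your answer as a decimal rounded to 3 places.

Posterior probability ≈ 0.256

Tabulate prior·likelihood by source: [1] prior 0.25, lik 0.4615, product 0.1154; [2] prior 0.25, lik 0.6667, product 0.1667; [3] prior 0.25, lik 0.5714, product 0.1429; [4] prior 0.25, lik 0.5333, product 0.1333.
Normalizing constant = 0.55824; the posterior for Jar 3 is its product over the sum, 0.1429/0.55824 = 0.256.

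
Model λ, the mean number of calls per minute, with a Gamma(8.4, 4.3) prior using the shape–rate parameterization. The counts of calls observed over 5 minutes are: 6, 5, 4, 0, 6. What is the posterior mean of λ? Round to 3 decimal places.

The Poisson likelihood adds the total count to the shape and the number of exposure periods to the rate. Here ∑xᵢ = 21 and n = 5, so shape 8.4→29.4 and rate 4.3→9.3.
Posterior mean = shape/rate = 29.4/9.3 = 3.161.

Posterior mean ≈ 3.161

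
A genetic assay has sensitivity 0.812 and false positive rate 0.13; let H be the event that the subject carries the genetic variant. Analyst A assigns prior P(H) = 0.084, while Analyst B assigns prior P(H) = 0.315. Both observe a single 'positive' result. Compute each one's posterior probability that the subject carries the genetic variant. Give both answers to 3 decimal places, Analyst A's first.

The likelihood ratio for a 'positive' result is 0.812/0.13 = 6.2462.
Analyst A: prior odds 0.084/0.916 = 0.091703; posterior odds 0.57279; posterior probability 0.364.
Analyst B: prior odds 0.315/0.685 = 0.45985; posterior odds 2.8723; posterior probability 0.742.

Analyst A: 0.364; Analyst B: 0.742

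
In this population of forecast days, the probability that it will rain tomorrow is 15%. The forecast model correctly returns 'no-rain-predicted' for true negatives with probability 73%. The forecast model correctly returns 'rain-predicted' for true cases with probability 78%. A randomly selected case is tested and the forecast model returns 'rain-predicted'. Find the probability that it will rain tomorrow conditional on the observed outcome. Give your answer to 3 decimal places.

Let H be the event that it will rain tomorrow. P(H) = 0.15, so P(¬H) = 0.85. With E the 'rain-predicted' result, P(E|H) = 0.78 and P(E|¬H) = 0.27.
P(E) = 0.78·0.15 + 0.27·0.85 = 0.11700 + 0.22950 = 0.34650.
By Bayes' theorem, P(H|E) = 0.11700 / 0.34650 = 0.338.

P(H | E) ≈ 0.338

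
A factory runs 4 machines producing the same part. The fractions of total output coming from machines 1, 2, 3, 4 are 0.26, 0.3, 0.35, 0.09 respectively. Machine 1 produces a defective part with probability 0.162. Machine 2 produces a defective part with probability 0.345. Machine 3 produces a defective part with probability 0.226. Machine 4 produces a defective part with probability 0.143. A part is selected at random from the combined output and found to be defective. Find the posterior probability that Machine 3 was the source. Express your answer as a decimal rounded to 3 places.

Posterior probability ≈ 0.333

P(defective|M1) = 0.162; P(defective|M2) = 0.345; P(defective|M3) = 0.226; P(defective|M4) = 0.143.
Prior × likelihood for each source: 0.26·0.162=0.04212, 0.3·0.345=0.1035, 0.35·0.226=0.07910, 0.09·0.143=0.01287. Summing gives P(defective) = 0.23759.
P(Machine 3 | defective) = 0.07910 / 0.23759 = 0.333.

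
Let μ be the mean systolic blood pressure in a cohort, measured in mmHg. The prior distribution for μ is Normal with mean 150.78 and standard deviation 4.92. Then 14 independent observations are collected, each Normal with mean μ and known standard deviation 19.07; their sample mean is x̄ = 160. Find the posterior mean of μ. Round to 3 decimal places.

Posterior mean ≈ 155.227

With known σ, the Normal prior is conjugate. Weight on the data is w = (n/σ²)/(n/σ² + 1/τ₀²) = 0.0384970/(0.0384970+0.0413114) = 0.48237.
Posterior mean = w·x̄ + (1−w)·μ₀ = 0.48237·160 + 0.51763·150.78 = 155.227.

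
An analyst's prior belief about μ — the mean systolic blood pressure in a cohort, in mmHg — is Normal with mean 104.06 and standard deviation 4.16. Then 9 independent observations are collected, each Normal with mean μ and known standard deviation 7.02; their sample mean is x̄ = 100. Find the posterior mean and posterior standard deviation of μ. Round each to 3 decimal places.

Posterior mean ≈ 100.976; posterior SD ≈ 2.039

With known σ, the Normal prior is conjugate. Weight on the data is w = (n/σ²)/(n/σ² + 1/τ₀²) = 0.182628/(0.182628+0.0577848) = 0.75964.
Posterior mean = w·x̄ + (1−w)·μ₀ = 0.75964·100 + 0.24036·104.06 = 100.976. Posterior variance = 1/(0.182628+0.0577848) = 4.15951, so SD = 2.039.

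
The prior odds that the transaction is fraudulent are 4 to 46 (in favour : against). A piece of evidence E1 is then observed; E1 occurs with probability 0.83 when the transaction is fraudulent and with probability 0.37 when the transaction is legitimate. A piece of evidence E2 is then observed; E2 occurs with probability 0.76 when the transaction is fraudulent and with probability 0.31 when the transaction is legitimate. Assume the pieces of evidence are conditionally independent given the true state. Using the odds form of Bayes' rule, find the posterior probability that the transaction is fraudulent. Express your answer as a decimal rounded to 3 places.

Prior odds = 4/46 = 0.086957. In log-odds, ln(0.086957) = -2.4423.
Add log likelihood ratios: ln(2.2432) + ln(2.4516) = 1.7047.
Posterior log-odds = -0.73768, so posterior odds = exp(-0.73768) = 0.47822. Converting, P(H|E) = 0.47822/1.4782 = 0.324.

Posterior probability ≈ 0.324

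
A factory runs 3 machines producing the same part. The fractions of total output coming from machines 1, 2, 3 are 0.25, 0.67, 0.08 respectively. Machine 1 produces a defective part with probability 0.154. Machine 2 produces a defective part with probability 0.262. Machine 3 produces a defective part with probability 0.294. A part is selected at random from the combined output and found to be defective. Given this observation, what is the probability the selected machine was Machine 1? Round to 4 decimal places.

Posterior probability ≈ 0.1621

Tabulate prior·likelihood by source: [1] prior 0.25, lik 0.154, product 0.03850; [2] prior 0.67, lik 0.262, product 0.1755; [3] prior 0.08, lik 0.294, product 0.02352.
Normalizing constant = 0.23756; the posterior for Machine 1 is its product over the sum, 0.03850/0.23756 = 0.1621.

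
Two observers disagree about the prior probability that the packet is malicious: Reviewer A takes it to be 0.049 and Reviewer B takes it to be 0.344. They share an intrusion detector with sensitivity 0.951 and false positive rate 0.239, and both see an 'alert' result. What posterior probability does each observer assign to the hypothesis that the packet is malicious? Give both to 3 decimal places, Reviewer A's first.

Reviewer A: 0.170; Reviewer B: 0.676

The likelihood ratio for an 'alert' result is 0.951/0.239 = 3.9791.
Reviewer A: prior odds 0.049/0.951 = 0.051525; posterior odds 0.20502; posterior probability 0.170.
Reviewer B: prior odds 0.344/0.656 = 0.52439; posterior odds 2.0866; posterior probability 0.676.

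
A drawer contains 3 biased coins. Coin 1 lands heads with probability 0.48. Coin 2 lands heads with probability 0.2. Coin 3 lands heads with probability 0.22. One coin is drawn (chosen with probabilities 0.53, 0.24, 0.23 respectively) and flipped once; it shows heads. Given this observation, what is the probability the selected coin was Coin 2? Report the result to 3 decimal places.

P(heads|C1) = 0.48; P(heads|C2) = 0.2; P(heads|C3) = 0.22.
Prior × likelihood for each source: 0.53·0.48=0.2544, 0.24·0.2=0.04800, 0.23·0.22=0.05060. Summing gives P(heads) = 0.35300.
P(Coin 2 | heads) = 0.04800 / 0.35300 = 0.136.

Posterior probability ≈ 0.136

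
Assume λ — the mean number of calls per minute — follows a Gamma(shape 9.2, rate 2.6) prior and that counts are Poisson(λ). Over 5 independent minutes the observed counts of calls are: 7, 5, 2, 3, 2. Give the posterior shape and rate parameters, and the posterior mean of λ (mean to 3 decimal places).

Total count ∑xᵢ = 19 over n = 5 minutes.
Gamma is conjugate to the Poisson likelihood: posterior is Gamma(shape = 9.2+19 = 28.2, rate = 2.6+5 = 7.6).
Posterior mean = shape/rate = 28.2/7.6 = 3.711.

Posterior: Gamma(shape=28.2, rate=7.6); mean ≈ 3.711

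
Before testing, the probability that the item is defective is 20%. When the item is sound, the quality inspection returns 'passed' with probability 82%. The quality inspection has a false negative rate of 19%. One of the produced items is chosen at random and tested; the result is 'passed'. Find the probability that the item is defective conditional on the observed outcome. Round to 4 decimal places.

Write H for 'the item is defective'. Prior odds H:¬H = 0.2/0.8 = 0.25000. For the 'passed' outcome, the likelihood ratio is 0.19/0.82 = 0.23171.
Posterior odds = 0.25000 × 0.23171 = 0.057927, so P(H|E) = 0.057927/(1+0.057927) = 0.0548.

P(H | E) ≈ 0.0548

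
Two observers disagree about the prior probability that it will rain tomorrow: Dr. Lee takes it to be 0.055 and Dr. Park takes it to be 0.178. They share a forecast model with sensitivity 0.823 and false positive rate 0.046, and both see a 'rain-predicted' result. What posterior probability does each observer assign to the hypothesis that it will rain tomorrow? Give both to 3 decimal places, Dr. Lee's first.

The likelihood ratio for a 'rain-predicted' result is 0.823/0.046 = 17.891.
Dr. Lee: prior odds 0.055/0.945 = 0.058201; posterior odds 1.0413; posterior probability 0.510.
Dr. Park: prior odds 0.178/0.822 = 0.21655; posterior odds 3.8743; posterior probability 0.795.

Dr. Lee: 0.510; Dr. Park: 0.795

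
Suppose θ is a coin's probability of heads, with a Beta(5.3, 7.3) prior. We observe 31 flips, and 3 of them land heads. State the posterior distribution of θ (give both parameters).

The binomial likelihood is conjugate to the Beta prior: with 3 successes and 28 failures, the posterior is Beta(5.3+3, 7.3+28) = Beta(8.3, 35.3).

Posterior: Beta(8.3, 35.3)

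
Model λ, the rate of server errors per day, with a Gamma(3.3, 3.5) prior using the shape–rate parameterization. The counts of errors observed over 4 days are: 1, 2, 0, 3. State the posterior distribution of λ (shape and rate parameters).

Posterior: Gamma(shape=9.3, rate=7.5)

Total count ∑xᵢ = 6 over n = 4 days.
Gamma is conjugate to the Poisson likelihood: posterior is Gamma(shape = 3.3+6 = 9.3, rate = 3.5+4 = 7.5).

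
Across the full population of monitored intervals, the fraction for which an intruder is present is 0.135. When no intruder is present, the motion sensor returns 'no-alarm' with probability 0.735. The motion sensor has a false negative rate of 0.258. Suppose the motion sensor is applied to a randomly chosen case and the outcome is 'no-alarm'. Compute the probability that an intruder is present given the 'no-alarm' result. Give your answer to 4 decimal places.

P(H | E) ≈ 0.0519

Let H be the event that an intruder is present. P(H) = 0.135, so P(¬H) = 0.865. With E the 'no-alarm' result, P(E|H) = 0.258 and P(E|¬H) = 0.735.
P(E) = 0.258·0.135 + 0.735·0.865 = 0.034830 + 0.63577 = 0.67061.
By Bayes' theorem, P(H|E) = 0.034830 / 0.67061 = 0.0519.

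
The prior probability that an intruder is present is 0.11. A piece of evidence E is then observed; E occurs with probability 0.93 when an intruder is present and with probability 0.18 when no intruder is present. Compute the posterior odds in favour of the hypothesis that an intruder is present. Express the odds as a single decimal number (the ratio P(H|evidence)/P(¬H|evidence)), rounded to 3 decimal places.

Prior odds = 0.11/(1−0.11) = 0.12360. In log-odds, ln(0.12360) = -2.0907.
Add log likelihood ratio: ln(5.1667) = 1.6422.
Posterior log-odds = -0.44851, so posterior odds = exp(-0.44851) = 0.63858.

Posterior odds ≈ 0.639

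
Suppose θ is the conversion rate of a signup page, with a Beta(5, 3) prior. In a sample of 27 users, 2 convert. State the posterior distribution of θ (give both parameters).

Posterior: Beta(7, 28)

The binomial likelihood is conjugate to the Beta prior: with 2 successes and 25 failures, the posterior is Beta(5+2, 3+25) = Beta(7, 28).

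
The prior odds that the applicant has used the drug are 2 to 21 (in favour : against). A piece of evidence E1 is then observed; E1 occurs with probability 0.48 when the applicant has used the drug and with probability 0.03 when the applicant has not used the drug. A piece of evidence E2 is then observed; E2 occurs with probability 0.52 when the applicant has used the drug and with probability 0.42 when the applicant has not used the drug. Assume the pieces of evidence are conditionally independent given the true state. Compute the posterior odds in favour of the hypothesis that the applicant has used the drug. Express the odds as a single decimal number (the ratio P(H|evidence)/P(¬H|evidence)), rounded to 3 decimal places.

Posterior odds ≈ 1.887

Prior odds = 2/21 = 0.095238. In log-odds, ln(0.095238) = -2.3514.
Add log likelihood ratios: ln(16.000) + ln(1.2381) = 2.9862.
Posterior log-odds = 0.63479, so posterior odds = exp(0.63479) = 1.8866.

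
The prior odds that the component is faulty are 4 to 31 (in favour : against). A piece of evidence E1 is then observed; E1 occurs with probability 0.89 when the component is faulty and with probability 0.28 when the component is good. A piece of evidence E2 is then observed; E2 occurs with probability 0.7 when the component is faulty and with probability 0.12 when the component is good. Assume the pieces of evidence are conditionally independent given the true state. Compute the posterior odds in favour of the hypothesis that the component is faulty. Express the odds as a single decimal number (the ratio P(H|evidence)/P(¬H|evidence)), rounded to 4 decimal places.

Posterior odds ≈ 2.3925

Prior odds = 4/31 = 0.12903.
Likelihood ratio for E1 = 0.89/0.28 = 3.1786.
Likelihood ratio for E2 = 0.7/0.12 = 5.8333.
Posterior odds = prior odds × LR₁ × LR₂ = 2.3925.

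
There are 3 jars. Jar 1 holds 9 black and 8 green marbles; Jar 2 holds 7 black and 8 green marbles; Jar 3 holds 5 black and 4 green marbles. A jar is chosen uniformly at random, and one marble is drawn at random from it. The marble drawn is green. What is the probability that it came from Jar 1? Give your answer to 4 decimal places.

Posterior probability ≈ 0.3249

Tabulate prior·likelihood by source: [1] prior 0.333333, lik 0.4706, product 0.1569; [2] prior 0.333333, lik 0.5333, product 0.1778; [3] prior 0.333333, lik 0.4444, product 0.1481.
Normalizing constant = 0.48279; the posterior for Jar 1 is its product over the sum, 0.1569/0.48279 = 0.3249.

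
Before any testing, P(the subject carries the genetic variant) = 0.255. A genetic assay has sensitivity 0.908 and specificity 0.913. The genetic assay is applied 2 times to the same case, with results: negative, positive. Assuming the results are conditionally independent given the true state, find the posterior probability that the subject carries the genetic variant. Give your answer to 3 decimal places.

Let H be the event that the subject carries the genetic variant; start with P(H) = 0.255. P('positive'|H) = 0.908, P('positive'|¬H) = 0.087.
Update on result 1 ('negative'): P(H) ← 0.092·0.2550 / (0.092·0.2550 + 0.913·0.7450) = 0.023460/0.70365 = 0.0333.
Update on result 2 ('positive'): P(H) ← 0.908·0.0333 / (0.908·0.0333 + 0.087·0.9667) = 0.030273/0.11437 = 0.2647.

Posterior P(H) ≈ 0.265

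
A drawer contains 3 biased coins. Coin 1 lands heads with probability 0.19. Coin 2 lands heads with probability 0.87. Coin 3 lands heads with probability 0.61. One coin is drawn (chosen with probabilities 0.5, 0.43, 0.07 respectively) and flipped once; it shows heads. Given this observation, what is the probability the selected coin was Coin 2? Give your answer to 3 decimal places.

Posterior probability ≈ 0.731

Tabulate prior·likelihood by source: [1] prior 0.5, lik 0.19, product 0.09500; [2] prior 0.43, lik 0.87, product 0.3741; [3] prior 0.07, lik 0.61, product 0.04270.
Normalizing constant = 0.51180; the posterior for Coin 2 is its product over the sum, 0.3741/0.51180 = 0.731.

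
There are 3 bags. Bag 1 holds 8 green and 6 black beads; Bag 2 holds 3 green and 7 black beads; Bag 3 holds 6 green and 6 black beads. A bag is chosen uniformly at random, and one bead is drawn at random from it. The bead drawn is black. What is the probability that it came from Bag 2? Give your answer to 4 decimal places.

P(black|Bag 1) = 0.4286; P(black|Bag 2) = 0.7; P(black|Bag 3) = 0.5.
Prior × likelihood for each source: 0.333333·0.4286=0.1429, 0.333333·0.7=0.2333, 0.333333·0.5=0.1667. Summing gives P(black) = 0.54286.
P(Bag 2 | black) = 0.2333 / 0.54286 = 0.4298.

Posterior probability ≈ 0.4298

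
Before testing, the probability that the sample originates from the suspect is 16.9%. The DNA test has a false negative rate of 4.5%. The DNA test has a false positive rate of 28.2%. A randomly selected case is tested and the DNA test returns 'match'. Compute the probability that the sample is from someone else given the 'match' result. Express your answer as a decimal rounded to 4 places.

P(¬H | E) ≈ 0.5922

Let H be the event that the sample originates from the suspect. P(H) = 0.169, so P(¬H) = 0.831. With E the 'match' result, P(E|H) = 0.955 and P(E|¬H) = 0.282.
P(E) = 0.955·0.169 + 0.282·0.831 = 0.16140 + 0.23434 = 0.39574.
By Bayes' theorem, P(H|E) = 0.16140 / 0.39574 = 0.4078. Hence P(¬H|E) = 1 − 0.4078 = 0.5922.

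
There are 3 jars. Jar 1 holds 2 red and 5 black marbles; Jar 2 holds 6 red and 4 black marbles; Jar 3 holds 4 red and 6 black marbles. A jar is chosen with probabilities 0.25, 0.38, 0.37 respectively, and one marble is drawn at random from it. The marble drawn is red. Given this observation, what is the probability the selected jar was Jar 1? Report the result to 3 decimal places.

P(red|Jar 1) = 0.2857; P(red|Jar 2) = 0.6; P(red|Jar 3) = 0.4.
Prior × likelihood for each source: 0.25·0.2857=0.07143, 0.38·0.6=0.2280, 0.37·0.4=0.1480. Summing gives P(red) = 0.44743.
P(Jar 1 | red) = 0.07143 / 0.44743 = 0.160.

Posterior probability ≈ 0.160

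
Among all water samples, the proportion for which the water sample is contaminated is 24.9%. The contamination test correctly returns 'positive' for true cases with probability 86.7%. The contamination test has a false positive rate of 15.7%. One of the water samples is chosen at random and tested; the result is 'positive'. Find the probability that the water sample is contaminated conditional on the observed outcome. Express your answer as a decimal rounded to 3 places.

Let H be the event that the water sample is contaminated. P(H) = 0.249, so P(¬H) = 0.751. With E the 'positive' result, P(E|H) = 0.867 and P(E|¬H) = 0.157.
P(E) = 0.867·0.249 + 0.157·0.751 = 0.21588 + 0.11791 = 0.33379.
By Bayes' theorem, P(H|E) = 0.21588 / 0.33379 = 0.647.

P(H | E) ≈ 0.647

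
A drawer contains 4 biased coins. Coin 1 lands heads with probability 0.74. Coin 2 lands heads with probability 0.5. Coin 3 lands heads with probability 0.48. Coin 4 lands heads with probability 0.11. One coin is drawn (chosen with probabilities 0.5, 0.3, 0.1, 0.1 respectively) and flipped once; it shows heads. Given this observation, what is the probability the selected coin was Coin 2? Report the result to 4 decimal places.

P(heads|C1) = 0.74; P(heads|C2) = 0.5; P(heads|C3) = 0.48; P(heads|C4) = 0.11.
Prior × likelihood for each source: 0.5·0.74=0.3700, 0.3·0.5=0.1500, 0.1·0.48=0.04800, 0.1·0.11=0.01100. Summing gives P(heads) = 0.57900.
P(Coin 2 | heads) = 0.1500 / 0.57900 = 0.2591.

Posterior probability ≈ 0.2591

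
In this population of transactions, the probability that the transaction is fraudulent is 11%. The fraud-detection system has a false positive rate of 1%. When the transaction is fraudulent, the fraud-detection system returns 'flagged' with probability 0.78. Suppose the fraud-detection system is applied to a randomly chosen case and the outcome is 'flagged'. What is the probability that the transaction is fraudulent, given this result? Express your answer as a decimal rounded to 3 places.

P(H | E) ≈ 0.906

Write H for 'the transaction is fraudulent'. Prior odds H:¬H = 0.11/0.89 = 0.12360. For the 'flagged' outcome, the likelihood ratio is 0.78/0.01 = 78.000.
Posterior odds = 0.12360 × 78.000 = 9.6404, so P(H|E) = 9.6404/(1+9.6404) = 0.906.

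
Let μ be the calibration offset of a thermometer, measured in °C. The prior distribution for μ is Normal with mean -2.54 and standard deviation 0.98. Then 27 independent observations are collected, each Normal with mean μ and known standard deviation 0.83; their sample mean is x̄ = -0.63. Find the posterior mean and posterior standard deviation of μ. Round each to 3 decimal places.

Prior precision 1/τ₀² = 1/0.98² = 1.04123; data precision n/σ² = 27/0.83² = 39.1929.
Posterior precision = 1.04123 + 39.1929 = 40.2341, giving posterior SD = 1/√40.2341 = 0.158.
Posterior mean = (1.04123·-2.54 + 39.1929·-0.63) / 40.2341 = -0.679.

Posterior mean ≈ -0.679; posterior SD ≈ 0.158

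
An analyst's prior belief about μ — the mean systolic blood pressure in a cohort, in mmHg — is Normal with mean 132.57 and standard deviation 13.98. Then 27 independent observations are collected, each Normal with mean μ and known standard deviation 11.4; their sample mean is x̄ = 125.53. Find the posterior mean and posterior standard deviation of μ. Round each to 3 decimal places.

Prior precision 1/τ₀² = 1/13.98² = 0.00511665; data precision n/σ² = 27/11.4² = 0.207756.
Posterior precision = 0.00511665 + 0.207756 = 0.212873, giving posterior SD = 1/√0.212873 = 2.167.
Posterior mean = (0.00511665·132.57 + 0.207756·125.53) / 0.212873 = 125.699.

Posterior mean ≈ 125.699; posterior SD ≈ 2.167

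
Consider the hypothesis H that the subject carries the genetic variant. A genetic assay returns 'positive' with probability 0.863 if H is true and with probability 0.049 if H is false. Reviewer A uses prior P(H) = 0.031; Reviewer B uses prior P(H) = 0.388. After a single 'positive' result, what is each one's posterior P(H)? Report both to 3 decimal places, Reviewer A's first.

The likelihood ratio for a 'positive' result is 0.863/0.049 = 17.612.
Reviewer A: prior odds 0.031/0.969 = 0.031992; posterior odds 0.56345; posterior probability 0.360.
Reviewer B: prior odds 0.388/0.612 = 0.63399; posterior odds 11.166; posterior probability 0.918.

Reviewer A: 0.360; Reviewer B: 0.918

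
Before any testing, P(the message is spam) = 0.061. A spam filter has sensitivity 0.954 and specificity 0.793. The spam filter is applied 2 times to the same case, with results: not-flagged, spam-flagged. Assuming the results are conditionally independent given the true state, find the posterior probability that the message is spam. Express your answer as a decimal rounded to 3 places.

With H the event that the message is spam, the joint likelihood of the observed sequence is P(data|H) = 0.046·0.954 = 0.043884 and P(data|¬H) = 0.793·0.207 = 0.16415.
Bayes: P(H|data) = 0.061·0.043884 / (0.061·0.043884 + 0.939·0.16415) = 0.0026769/0.15681 = 0.0171.

Posterior P(H) ≈ 0.017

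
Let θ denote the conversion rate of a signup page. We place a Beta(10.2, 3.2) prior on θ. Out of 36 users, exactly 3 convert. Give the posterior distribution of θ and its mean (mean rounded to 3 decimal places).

Posterior: Beta(13.2, 36.2); mean ≈ 0.267

The binomial likelihood is conjugate to the Beta prior: with 3 successes and 33 failures, the posterior is Beta(10.2+3, 3.2+33) = Beta(13.2, 36.2).
Posterior mean = α/(α+β) = 13.2/49.4 = 0.267.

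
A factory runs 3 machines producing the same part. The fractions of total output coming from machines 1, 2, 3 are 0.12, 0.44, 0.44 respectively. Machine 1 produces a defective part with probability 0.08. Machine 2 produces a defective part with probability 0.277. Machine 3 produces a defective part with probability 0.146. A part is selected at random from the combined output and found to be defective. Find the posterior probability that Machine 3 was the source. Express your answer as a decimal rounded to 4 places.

Posterior probability ≈ 0.3282

P(defective|M1) = 0.08; P(defective|M2) = 0.277; P(defective|M3) = 0.146.
Prior × likelihood for each source: 0.12·0.08=0.009600, 0.44·0.277=0.1219, 0.44·0.146=0.06424. Summing gives P(defective) = 0.19572.
P(Machine 3 | defective) = 0.06424 / 0.19572 = 0.3282.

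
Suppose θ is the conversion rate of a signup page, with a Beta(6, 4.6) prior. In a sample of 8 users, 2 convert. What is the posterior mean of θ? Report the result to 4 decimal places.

Observing 2 successes and 6 failures updates Beta(6, 4.6) by adding the success and failure counts to the two shape parameters: α = 6+2 = 8, β = 4.6+6 = 10.6.
Posterior mean = α/(α+β) = 8/18.6 = 0.4301.

Posterior mean ≈ 0.4301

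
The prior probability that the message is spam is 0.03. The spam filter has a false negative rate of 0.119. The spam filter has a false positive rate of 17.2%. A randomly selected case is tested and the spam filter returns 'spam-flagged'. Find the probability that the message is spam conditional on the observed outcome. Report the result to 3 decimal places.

P(H | E) ≈ 0.137

Write H for 'the message is spam'. Prior odds H:¬H = 0.03/0.97 = 0.030928. For the 'spam-flagged' outcome, the likelihood ratio is 0.881/0.172 = 5.1221.
Posterior odds = 0.030928 × 5.1221 = 0.15842, so P(H|E) = 0.15842/(1+0.15842) = 0.137.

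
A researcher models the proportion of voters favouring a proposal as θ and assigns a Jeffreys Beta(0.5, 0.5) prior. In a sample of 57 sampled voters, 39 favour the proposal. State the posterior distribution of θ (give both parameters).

The binomial likelihood is conjugate to the Beta prior: with 39 successes and 18 failures, the posterior is Beta(0.5+39, 0.5+18) = Beta(39.5, 18.5).

Posterior: Beta(39.5, 18.5)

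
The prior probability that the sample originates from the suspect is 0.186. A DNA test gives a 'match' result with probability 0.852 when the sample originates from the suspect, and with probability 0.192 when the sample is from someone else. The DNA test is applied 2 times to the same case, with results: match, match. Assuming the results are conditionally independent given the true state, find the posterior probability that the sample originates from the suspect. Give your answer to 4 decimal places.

Posterior P(H) ≈ 0.8182

Let H be the event that the sample originates from the suspect; start with P(H) = 0.186. P('match'|H) = 0.852, P('match'|¬H) = 0.192.
Update on result 1 ('match'): P(H) ← 0.852·0.1860 / (0.852·0.1860 + 0.192·0.8140) = 0.15847/0.31476 = 0.5035.
Update on result 2 ('match'): P(H) ← 0.852·0.5035 / (0.852·0.5035 + 0.192·0.4965) = 0.42896/0.52429 = 0.8182.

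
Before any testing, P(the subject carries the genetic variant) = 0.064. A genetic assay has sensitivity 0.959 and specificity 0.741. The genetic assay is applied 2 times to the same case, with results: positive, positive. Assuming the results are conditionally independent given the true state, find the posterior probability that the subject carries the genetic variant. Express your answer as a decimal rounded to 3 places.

With H the event that the subject carries the genetic variant, the joint likelihood of the observed sequence is P(data|H) = 0.959·0.959 = 0.91968 and P(data|¬H) = 0.259·0.259 = 0.067081.
Bayes: P(H|data) = 0.064·0.91968 / (0.064·0.91968 + 0.936·0.067081) = 0.058860/0.12165 = 0.4839.

Posterior P(H) ≈ 0.484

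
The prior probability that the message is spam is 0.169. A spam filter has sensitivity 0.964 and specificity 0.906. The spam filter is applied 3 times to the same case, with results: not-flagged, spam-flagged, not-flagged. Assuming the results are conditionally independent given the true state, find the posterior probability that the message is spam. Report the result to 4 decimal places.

Posterior P(H) ≈ 0.0033

With H the event that the message is spam, the joint likelihood of the observed sequence is P(data|H) = 0.036·0.964·0.036 = 0.0012493 and P(data|¬H) = 0.906·0.094·0.906 = 0.077159.
Bayes: P(H|data) = 0.169·0.0012493 / (0.169·0.0012493 + 0.831·0.077159) = 0.00021114/0.064330 = 0.0033.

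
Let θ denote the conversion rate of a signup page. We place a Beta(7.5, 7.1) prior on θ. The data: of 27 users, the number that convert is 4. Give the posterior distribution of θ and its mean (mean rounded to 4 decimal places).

Posterior: Beta(11.5, 30.1); mean ≈ 0.2764

Observing 4 successes and 23 failures updates Beta(7.5, 7.1) by adding the success and failure counts to the two shape parameters: α = 7.5+4 = 11.5, β = 7.1+23 = 30.1.
Posterior mean = α/(α+β) = 11.5/41.6 = 0.2764.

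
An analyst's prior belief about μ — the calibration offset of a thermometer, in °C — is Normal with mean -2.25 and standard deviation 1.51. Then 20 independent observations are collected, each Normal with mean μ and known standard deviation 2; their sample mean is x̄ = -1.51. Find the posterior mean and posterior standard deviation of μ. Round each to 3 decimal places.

Posterior mean ≈ -1.570; posterior SD ≈ 0.429

Prior precision 1/τ₀² = 1/1.51² = 0.438577; data precision n/σ² = 20/2² = 5.00000.
Posterior precision = 0.438577 + 5.00000 = 5.43858, giving posterior SD = 1/√5.43858 = 0.429.
Posterior mean = (0.438577·-2.25 + 5.00000·-1.51) / 5.43858 = -1.570.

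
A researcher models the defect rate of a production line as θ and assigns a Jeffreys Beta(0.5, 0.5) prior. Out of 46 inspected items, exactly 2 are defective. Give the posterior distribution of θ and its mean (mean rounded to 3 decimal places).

Posterior: Beta(2.5, 44.5); mean ≈ 0.053

The binomial likelihood is conjugate to the Beta prior: with 2 successes and 44 failures, the posterior is Beta(0.5+2, 0.5+44) = Beta(2.5, 44.5).
Posterior mean = α/(α+β) = 2.5/47 = 0.053.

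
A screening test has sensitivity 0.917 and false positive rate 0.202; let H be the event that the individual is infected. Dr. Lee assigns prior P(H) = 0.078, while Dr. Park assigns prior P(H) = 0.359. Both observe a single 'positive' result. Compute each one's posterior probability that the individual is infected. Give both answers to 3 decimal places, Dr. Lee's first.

P('+'|H) = 0.917, P('+'|¬H) = 0.202.
Dr. Lee: numerator 0.917·0.078 = 0.071526; evidence = 0.071526+0.202·0.922 = 0.25777; posterior = 0.277.
Dr. Park: numerator 0.917·0.359 = 0.32920; evidence = 0.32920+0.202·0.641 = 0.45869; posterior = 0.718.

Dr. Lee: 0.277; Dr. Park: 0.718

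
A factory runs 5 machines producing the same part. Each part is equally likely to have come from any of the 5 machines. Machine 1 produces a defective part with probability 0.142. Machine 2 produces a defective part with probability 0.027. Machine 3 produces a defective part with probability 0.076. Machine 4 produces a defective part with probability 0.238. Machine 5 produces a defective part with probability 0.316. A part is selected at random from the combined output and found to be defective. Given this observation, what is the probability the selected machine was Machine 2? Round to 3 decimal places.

Posterior probability ≈ 0.034

Tabulate prior·likelihood by source: [1] prior 0.2, lik 0.142, product 0.02840; [2] prior 0.2, lik 0.027, product 0.005400; [3] prior 0.2, lik 0.076, product 0.01520; [4] prior 0.2, lik 0.238, product 0.04760; [5] prior 0.2, lik 0.316, product 0.06320.
Normalizing constant = 0.15980; the posterior for Machine 2 is its product over the sum, 0.005400/0.15980 = 0.034.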